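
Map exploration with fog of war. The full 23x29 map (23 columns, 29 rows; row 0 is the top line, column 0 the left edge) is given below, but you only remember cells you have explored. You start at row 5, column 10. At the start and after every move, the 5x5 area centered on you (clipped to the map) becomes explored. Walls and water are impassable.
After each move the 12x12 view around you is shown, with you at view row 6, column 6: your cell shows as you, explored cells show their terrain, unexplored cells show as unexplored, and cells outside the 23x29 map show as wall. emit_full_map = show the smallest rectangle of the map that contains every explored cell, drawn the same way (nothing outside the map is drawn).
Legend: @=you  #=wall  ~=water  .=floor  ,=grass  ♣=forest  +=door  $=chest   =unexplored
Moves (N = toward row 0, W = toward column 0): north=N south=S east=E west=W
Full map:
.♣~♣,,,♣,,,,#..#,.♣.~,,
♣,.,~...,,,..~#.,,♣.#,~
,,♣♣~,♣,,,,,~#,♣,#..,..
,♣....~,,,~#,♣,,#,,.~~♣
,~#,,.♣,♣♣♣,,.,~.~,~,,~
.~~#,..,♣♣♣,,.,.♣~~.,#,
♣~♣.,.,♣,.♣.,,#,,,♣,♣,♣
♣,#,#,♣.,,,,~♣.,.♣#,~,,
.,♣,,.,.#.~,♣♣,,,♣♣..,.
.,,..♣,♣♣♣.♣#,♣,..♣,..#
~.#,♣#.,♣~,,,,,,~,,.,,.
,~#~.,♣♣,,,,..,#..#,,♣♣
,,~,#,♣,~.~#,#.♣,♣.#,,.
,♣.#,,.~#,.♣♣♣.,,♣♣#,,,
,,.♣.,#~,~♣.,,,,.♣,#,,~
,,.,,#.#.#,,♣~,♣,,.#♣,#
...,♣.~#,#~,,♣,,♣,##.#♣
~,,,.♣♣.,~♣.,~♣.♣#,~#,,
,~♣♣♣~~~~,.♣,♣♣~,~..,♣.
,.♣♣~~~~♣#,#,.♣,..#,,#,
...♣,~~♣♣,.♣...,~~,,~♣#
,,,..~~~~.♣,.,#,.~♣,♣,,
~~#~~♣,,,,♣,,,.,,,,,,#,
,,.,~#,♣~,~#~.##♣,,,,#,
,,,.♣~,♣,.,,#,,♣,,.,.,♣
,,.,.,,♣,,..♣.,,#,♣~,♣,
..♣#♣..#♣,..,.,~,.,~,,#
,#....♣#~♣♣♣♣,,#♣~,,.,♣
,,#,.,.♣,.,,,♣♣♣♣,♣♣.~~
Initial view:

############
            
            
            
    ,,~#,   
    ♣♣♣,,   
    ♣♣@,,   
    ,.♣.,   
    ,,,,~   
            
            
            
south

            
            
            
    ,,~#,   
    ♣♣♣,,   
    ♣♣♣,,   
    ,.@.,   
    ,,,,~   
    #.~,♣   
            
            
            

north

############
            
            
            
    ,,~#,   
    ♣♣♣,,   
    ♣♣@,,   
    ,.♣.,   
    ,,,,~   
    #.~,♣   
            
            

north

############
############
            
            
    ,,,,~   
    ,,~#,   
    ♣♣@,,   
    ♣♣♣,,   
    ,.♣.,   
    ,,,,~   
    #.~,♣   
            

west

############
############
            
            
    ,,,,,~  
    ,,,~#,  
    ,♣@♣,,  
    ,♣♣♣,,  
    ♣,.♣.,  
     ,,,,~  
     #.~,♣  
            

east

############
############
            
            
   ,,,,,~   
   ,,,~#,   
   ,♣♣@,,   
   ,♣♣♣,,   
   ♣,.♣.,   
    ,,,,~   
    #.~,♣   
            

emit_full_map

,,,,,~
,,,~#,
,♣♣@,,
,♣♣♣,,
♣,.♣.,
 ,,,,~
 #.~,♣

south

############
            
            
   ,,,,,~   
   ,,,~#,   
   ,♣♣♣,,   
   ,♣♣@,,   
   ♣,.♣.,   
    ,,,,~   
    #.~,♣   
            
            

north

############
############
            
            
   ,,,,,~   
   ,,,~#,   
   ,♣♣@,,   
   ,♣♣♣,,   
   ♣,.♣.,   
    ,,,,~   
    #.~,♣   
            

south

############
            
            
   ,,,,,~   
   ,,,~#,   
   ,♣♣♣,,   
   ,♣♣@,,   
   ♣,.♣.,   
    ,,,,~   
    #.~,♣   
            
            

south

            
            
   ,,,,,~   
   ,,,~#,   
   ,♣♣♣,,   
   ,♣♣♣,,   
   ♣,.@.,   
    ,,,,~   
    #.~,♣   
            
            
            

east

            
            
  ,,,,,~    
  ,,,~#,    
  ,♣♣♣,,.   
  ,♣♣♣,,.   
  ♣,.♣@,,   
   ,,,,~♣   
   #.~,♣♣   
            
            
            

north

############
            
            
  ,,,,,~    
  ,,,~#,♣   
  ,♣♣♣,,.   
  ,♣♣♣@,.   
  ♣,.♣.,,   
   ,,,,~♣   
   #.~,♣♣   
            
            

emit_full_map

,,,,,~ 
,,,~#,♣
,♣♣♣,,.
,♣♣♣@,.
♣,.♣.,,
 ,,,,~♣
 #.~,♣♣

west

############
            
            
   ,,,,,~   
   ,,,~#,♣  
   ,♣♣♣,,.  
   ,♣♣@,,.  
   ♣,.♣.,,  
    ,,,,~♣  
    #.~,♣♣  
            
            

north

############
############
            
            
   ,,,,,~   
   ,,,~#,♣  
   ,♣♣@,,.  
   ,♣♣♣,,.  
   ♣,.♣.,,  
    ,,,,~♣  
    #.~,♣♣  
            

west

############
############
            
            
    ,,,,,~  
    ,,,~#,♣ 
    ,♣@♣,,. 
    ,♣♣♣,,. 
    ♣,.♣.,, 
     ,,,,~♣ 
     #.~,♣♣ 
            

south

############
            
            
    ,,,,,~  
    ,,,~#,♣ 
    ,♣♣♣,,. 
    ,♣@♣,,. 
    ♣,.♣.,, 
    .,,,,~♣ 
     #.~,♣♣ 
            
            

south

            
            
    ,,,,,~  
    ,,,~#,♣ 
    ,♣♣♣,,. 
    ,♣♣♣,,. 
    ♣,@♣.,, 
    .,,,,~♣ 
    .#.~,♣♣ 
            
            
            

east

            
            
   ,,,,,~   
   ,,,~#,♣  
   ,♣♣♣,,.  
   ,♣♣♣,,.  
   ♣,.@.,,  
   .,,,,~♣  
   .#.~,♣♣  
            
            
            

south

            
   ,,,,,~   
   ,,,~#,♣  
   ,♣♣♣,,.  
   ,♣♣♣,,.  
   ♣,.♣.,,  
   .,,@,~♣  
   .#.~,♣♣  
    ♣♣.♣#   
            
            
            

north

            
            
   ,,,,,~   
   ,,,~#,♣  
   ,♣♣♣,,.  
   ,♣♣♣,,.  
   ♣,.@.,,  
   .,,,,~♣  
   .#.~,♣♣  
    ♣♣.♣#   
            
            

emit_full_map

,,,,,~ 
,,,~#,♣
,♣♣♣,,.
,♣♣♣,,.
♣,.@.,,
.,,,,~♣
.#.~,♣♣
 ♣♣.♣# 

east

            
            
  ,,,,,~    
  ,,,~#,♣   
  ,♣♣♣,,.   
  ,♣♣♣,,.   
  ♣,.♣@,,   
  .,,,,~♣   
  .#.~,♣♣   
   ♣♣.♣#    
            
            

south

            
  ,,,,,~    
  ,,,~#,♣   
  ,♣♣♣,,.   
  ,♣♣♣,,.   
  ♣,.♣.,,   
  .,,,@~♣   
  .#.~,♣♣   
   ♣♣.♣#,   
            
            
            

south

  ,,,,,~    
  ,,,~#,♣   
  ,♣♣♣,,.   
  ,♣♣♣,,.   
  ♣,.♣.,,   
  .,,,,~♣   
  .#.~@♣♣   
   ♣♣.♣#,   
    ~,,,,   
            
            
            

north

            
  ,,,,,~    
  ,,,~#,♣   
  ,♣♣♣,,.   
  ,♣♣♣,,.   
  ♣,.♣.,,   
  .,,,@~♣   
  .#.~,♣♣   
   ♣♣.♣#,   
    ~,,,,   
            
            

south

  ,,,,,~    
  ,,,~#,♣   
  ,♣♣♣,,.   
  ,♣♣♣,,.   
  ♣,.♣.,,   
  .,,,,~♣   
  .#.~@♣♣   
   ♣♣.♣#,   
    ~,,,,   
            
            
            

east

 ,,,,,~     
 ,,,~#,♣    
 ,♣♣♣,,.    
 ,♣♣♣,,.    
 ♣,.♣.,,#   
 .,,,,~♣.   
 .#.~,@♣,   
  ♣♣.♣#,♣   
   ~,,,,,   
            
            
            

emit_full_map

,,,,,~  
,,,~#,♣ 
,♣♣♣,,. 
,♣♣♣,,. 
♣,.♣.,,#
.,,,,~♣.
.#.~,@♣,
 ♣♣.♣#,♣
  ~,,,,,


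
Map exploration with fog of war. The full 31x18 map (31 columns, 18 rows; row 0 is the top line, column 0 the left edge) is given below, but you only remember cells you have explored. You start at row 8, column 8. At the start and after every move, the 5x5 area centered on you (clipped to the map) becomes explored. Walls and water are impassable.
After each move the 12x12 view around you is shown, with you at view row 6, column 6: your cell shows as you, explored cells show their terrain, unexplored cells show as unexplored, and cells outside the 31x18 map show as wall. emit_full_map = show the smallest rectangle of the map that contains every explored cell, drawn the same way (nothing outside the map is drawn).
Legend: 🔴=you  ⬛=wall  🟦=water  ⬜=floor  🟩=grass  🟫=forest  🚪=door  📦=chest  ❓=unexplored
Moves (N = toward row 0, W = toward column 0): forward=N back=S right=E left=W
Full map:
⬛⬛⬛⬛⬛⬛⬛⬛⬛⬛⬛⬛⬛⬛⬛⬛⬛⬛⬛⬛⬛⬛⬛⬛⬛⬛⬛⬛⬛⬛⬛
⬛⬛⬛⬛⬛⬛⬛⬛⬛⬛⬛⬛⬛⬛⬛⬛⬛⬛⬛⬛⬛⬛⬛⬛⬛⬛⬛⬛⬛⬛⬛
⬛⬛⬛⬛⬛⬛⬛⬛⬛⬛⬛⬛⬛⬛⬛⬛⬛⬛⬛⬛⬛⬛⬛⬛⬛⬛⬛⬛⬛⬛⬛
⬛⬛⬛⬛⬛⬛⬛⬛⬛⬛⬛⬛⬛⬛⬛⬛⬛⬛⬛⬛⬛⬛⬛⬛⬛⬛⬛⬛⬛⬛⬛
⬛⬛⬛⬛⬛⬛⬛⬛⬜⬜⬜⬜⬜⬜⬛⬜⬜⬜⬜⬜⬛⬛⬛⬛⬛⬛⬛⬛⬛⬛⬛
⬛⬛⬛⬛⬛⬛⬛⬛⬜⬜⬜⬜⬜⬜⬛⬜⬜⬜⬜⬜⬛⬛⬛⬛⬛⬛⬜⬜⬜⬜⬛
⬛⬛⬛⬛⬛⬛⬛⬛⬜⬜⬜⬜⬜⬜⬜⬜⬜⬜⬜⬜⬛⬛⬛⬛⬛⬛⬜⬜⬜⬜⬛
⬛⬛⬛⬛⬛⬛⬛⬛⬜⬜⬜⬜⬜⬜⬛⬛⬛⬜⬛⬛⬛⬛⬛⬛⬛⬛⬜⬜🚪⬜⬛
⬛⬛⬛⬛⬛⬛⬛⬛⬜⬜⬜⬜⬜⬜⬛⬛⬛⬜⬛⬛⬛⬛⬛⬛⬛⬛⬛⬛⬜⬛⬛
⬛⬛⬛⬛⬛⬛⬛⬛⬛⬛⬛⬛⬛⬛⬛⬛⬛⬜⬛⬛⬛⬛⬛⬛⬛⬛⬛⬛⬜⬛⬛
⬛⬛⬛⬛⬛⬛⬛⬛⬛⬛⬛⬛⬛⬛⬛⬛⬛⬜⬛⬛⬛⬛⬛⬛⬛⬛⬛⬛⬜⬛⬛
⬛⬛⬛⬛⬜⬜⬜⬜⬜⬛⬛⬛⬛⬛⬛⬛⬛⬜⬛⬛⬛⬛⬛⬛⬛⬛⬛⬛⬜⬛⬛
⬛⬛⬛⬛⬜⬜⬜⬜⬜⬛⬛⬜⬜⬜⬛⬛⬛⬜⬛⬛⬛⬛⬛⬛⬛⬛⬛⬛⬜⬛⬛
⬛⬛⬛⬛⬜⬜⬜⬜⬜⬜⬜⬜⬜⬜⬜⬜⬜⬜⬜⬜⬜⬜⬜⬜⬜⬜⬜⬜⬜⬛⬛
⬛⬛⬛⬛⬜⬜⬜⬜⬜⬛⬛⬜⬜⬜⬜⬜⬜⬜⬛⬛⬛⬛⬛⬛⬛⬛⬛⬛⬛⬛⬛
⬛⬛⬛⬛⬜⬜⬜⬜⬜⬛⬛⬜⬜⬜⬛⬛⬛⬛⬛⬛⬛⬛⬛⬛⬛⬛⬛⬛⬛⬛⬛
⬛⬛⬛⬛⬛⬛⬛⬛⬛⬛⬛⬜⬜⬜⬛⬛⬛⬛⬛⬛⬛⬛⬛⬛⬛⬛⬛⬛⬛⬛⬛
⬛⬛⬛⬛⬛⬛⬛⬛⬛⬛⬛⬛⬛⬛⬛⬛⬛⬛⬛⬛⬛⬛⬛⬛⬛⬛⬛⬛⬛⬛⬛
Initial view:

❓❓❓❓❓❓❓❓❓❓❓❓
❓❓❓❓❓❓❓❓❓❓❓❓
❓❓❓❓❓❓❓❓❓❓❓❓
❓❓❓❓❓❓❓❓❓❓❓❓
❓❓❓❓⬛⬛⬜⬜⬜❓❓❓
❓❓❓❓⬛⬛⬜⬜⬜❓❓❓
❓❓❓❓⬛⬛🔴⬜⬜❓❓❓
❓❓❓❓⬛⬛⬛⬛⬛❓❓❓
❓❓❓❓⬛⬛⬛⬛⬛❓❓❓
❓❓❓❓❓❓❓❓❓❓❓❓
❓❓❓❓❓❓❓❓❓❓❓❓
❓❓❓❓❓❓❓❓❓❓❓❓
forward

❓❓❓❓❓❓❓❓❓❓❓❓
❓❓❓❓❓❓❓❓❓❓❓❓
❓❓❓❓❓❓❓❓❓❓❓❓
❓❓❓❓❓❓❓❓❓❓❓❓
❓❓❓❓⬛⬛⬜⬜⬜❓❓❓
❓❓❓❓⬛⬛⬜⬜⬜❓❓❓
❓❓❓❓⬛⬛🔴⬜⬜❓❓❓
❓❓❓❓⬛⬛⬜⬜⬜❓❓❓
❓❓❓❓⬛⬛⬛⬛⬛❓❓❓
❓❓❓❓⬛⬛⬛⬛⬛❓❓❓
❓❓❓❓❓❓❓❓❓❓❓❓
❓❓❓❓❓❓❓❓❓❓❓❓

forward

❓❓❓❓❓❓❓❓❓❓❓❓
❓❓❓❓❓❓❓❓❓❓❓❓
❓❓❓❓❓❓❓❓❓❓❓❓
❓❓❓❓❓❓❓❓❓❓❓❓
❓❓❓❓⬛⬛⬜⬜⬜❓❓❓
❓❓❓❓⬛⬛⬜⬜⬜❓❓❓
❓❓❓❓⬛⬛🔴⬜⬜❓❓❓
❓❓❓❓⬛⬛⬜⬜⬜❓❓❓
❓❓❓❓⬛⬛⬜⬜⬜❓❓❓
❓❓❓❓⬛⬛⬛⬛⬛❓❓❓
❓❓❓❓⬛⬛⬛⬛⬛❓❓❓
❓❓❓❓❓❓❓❓❓❓❓❓

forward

⬛⬛⬛⬛⬛⬛⬛⬛⬛⬛⬛⬛
❓❓❓❓❓❓❓❓❓❓❓❓
❓❓❓❓❓❓❓❓❓❓❓❓
❓❓❓❓❓❓❓❓❓❓❓❓
❓❓❓❓⬛⬛⬛⬛⬛❓❓❓
❓❓❓❓⬛⬛⬜⬜⬜❓❓❓
❓❓❓❓⬛⬛🔴⬜⬜❓❓❓
❓❓❓❓⬛⬛⬜⬜⬜❓❓❓
❓❓❓❓⬛⬛⬜⬜⬜❓❓❓
❓❓❓❓⬛⬛⬜⬜⬜❓❓❓
❓❓❓❓⬛⬛⬛⬛⬛❓❓❓
❓❓❓❓⬛⬛⬛⬛⬛❓❓❓

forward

⬛⬛⬛⬛⬛⬛⬛⬛⬛⬛⬛⬛
⬛⬛⬛⬛⬛⬛⬛⬛⬛⬛⬛⬛
❓❓❓❓❓❓❓❓❓❓❓❓
❓❓❓❓❓❓❓❓❓❓❓❓
❓❓❓❓⬛⬛⬛⬛⬛❓❓❓
❓❓❓❓⬛⬛⬛⬛⬛❓❓❓
❓❓❓❓⬛⬛🔴⬜⬜❓❓❓
❓❓❓❓⬛⬛⬜⬜⬜❓❓❓
❓❓❓❓⬛⬛⬜⬜⬜❓❓❓
❓❓❓❓⬛⬛⬜⬜⬜❓❓❓
❓❓❓❓⬛⬛⬜⬜⬜❓❓❓
❓❓❓❓⬛⬛⬛⬛⬛❓❓❓

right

⬛⬛⬛⬛⬛⬛⬛⬛⬛⬛⬛⬛
⬛⬛⬛⬛⬛⬛⬛⬛⬛⬛⬛⬛
❓❓❓❓❓❓❓❓❓❓❓❓
❓❓❓❓❓❓❓❓❓❓❓❓
❓❓❓⬛⬛⬛⬛⬛⬛❓❓❓
❓❓❓⬛⬛⬛⬛⬛⬛❓❓❓
❓❓❓⬛⬛⬜🔴⬜⬜❓❓❓
❓❓❓⬛⬛⬜⬜⬜⬜❓❓❓
❓❓❓⬛⬛⬜⬜⬜⬜❓❓❓
❓❓❓⬛⬛⬜⬜⬜❓❓❓❓
❓❓❓⬛⬛⬜⬜⬜❓❓❓❓
❓❓❓⬛⬛⬛⬛⬛❓❓❓❓

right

⬛⬛⬛⬛⬛⬛⬛⬛⬛⬛⬛⬛
⬛⬛⬛⬛⬛⬛⬛⬛⬛⬛⬛⬛
❓❓❓❓❓❓❓❓❓❓❓❓
❓❓❓❓❓❓❓❓❓❓❓❓
❓❓⬛⬛⬛⬛⬛⬛⬛❓❓❓
❓❓⬛⬛⬛⬛⬛⬛⬛❓❓❓
❓❓⬛⬛⬜⬜🔴⬜⬜❓❓❓
❓❓⬛⬛⬜⬜⬜⬜⬜❓❓❓
❓❓⬛⬛⬜⬜⬜⬜⬜❓❓❓
❓❓⬛⬛⬜⬜⬜❓❓❓❓❓
❓❓⬛⬛⬜⬜⬜❓❓❓❓❓
❓❓⬛⬛⬛⬛⬛❓❓❓❓❓

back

⬛⬛⬛⬛⬛⬛⬛⬛⬛⬛⬛⬛
❓❓❓❓❓❓❓❓❓❓❓❓
❓❓❓❓❓❓❓❓❓❓❓❓
❓❓⬛⬛⬛⬛⬛⬛⬛❓❓❓
❓❓⬛⬛⬛⬛⬛⬛⬛❓❓❓
❓❓⬛⬛⬜⬜⬜⬜⬜❓❓❓
❓❓⬛⬛⬜⬜🔴⬜⬜❓❓❓
❓❓⬛⬛⬜⬜⬜⬜⬜❓❓❓
❓❓⬛⬛⬜⬜⬜⬜⬜❓❓❓
❓❓⬛⬛⬜⬜⬜❓❓❓❓❓
❓❓⬛⬛⬛⬛⬛❓❓❓❓❓
❓❓⬛⬛⬛⬛⬛❓❓❓❓❓

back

❓❓❓❓❓❓❓❓❓❓❓❓
❓❓❓❓❓❓❓❓❓❓❓❓
❓❓⬛⬛⬛⬛⬛⬛⬛❓❓❓
❓❓⬛⬛⬛⬛⬛⬛⬛❓❓❓
❓❓⬛⬛⬜⬜⬜⬜⬜❓❓❓
❓❓⬛⬛⬜⬜⬜⬜⬜❓❓❓
❓❓⬛⬛⬜⬜🔴⬜⬜❓❓❓
❓❓⬛⬛⬜⬜⬜⬜⬜❓❓❓
❓❓⬛⬛⬜⬜⬜⬜⬜❓❓❓
❓❓⬛⬛⬛⬛⬛❓❓❓❓❓
❓❓⬛⬛⬛⬛⬛❓❓❓❓❓
❓❓❓❓❓❓❓❓❓❓❓❓

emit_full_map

⬛⬛⬛⬛⬛⬛⬛
⬛⬛⬛⬛⬛⬛⬛
⬛⬛⬜⬜⬜⬜⬜
⬛⬛⬜⬜⬜⬜⬜
⬛⬛⬜⬜🔴⬜⬜
⬛⬛⬜⬜⬜⬜⬜
⬛⬛⬜⬜⬜⬜⬜
⬛⬛⬛⬛⬛❓❓
⬛⬛⬛⬛⬛❓❓

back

❓❓❓❓❓❓❓❓❓❓❓❓
❓❓⬛⬛⬛⬛⬛⬛⬛❓❓❓
❓❓⬛⬛⬛⬛⬛⬛⬛❓❓❓
❓❓⬛⬛⬜⬜⬜⬜⬜❓❓❓
❓❓⬛⬛⬜⬜⬜⬜⬜❓❓❓
❓❓⬛⬛⬜⬜⬜⬜⬜❓❓❓
❓❓⬛⬛⬜⬜🔴⬜⬜❓❓❓
❓❓⬛⬛⬜⬜⬜⬜⬜❓❓❓
❓❓⬛⬛⬛⬛⬛⬛⬛❓❓❓
❓❓⬛⬛⬛⬛⬛❓❓❓❓❓
❓❓❓❓❓❓❓❓❓❓❓❓
❓❓❓❓❓❓❓❓❓❓❓❓

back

❓❓⬛⬛⬛⬛⬛⬛⬛❓❓❓
❓❓⬛⬛⬛⬛⬛⬛⬛❓❓❓
❓❓⬛⬛⬜⬜⬜⬜⬜❓❓❓
❓❓⬛⬛⬜⬜⬜⬜⬜❓❓❓
❓❓⬛⬛⬜⬜⬜⬜⬜❓❓❓
❓❓⬛⬛⬜⬜⬜⬜⬜❓❓❓
❓❓⬛⬛⬜⬜🔴⬜⬜❓❓❓
❓❓⬛⬛⬛⬛⬛⬛⬛❓❓❓
❓❓⬛⬛⬛⬛⬛⬛⬛❓❓❓
❓❓❓❓❓❓❓❓❓❓❓❓
❓❓❓❓❓❓❓❓❓❓❓❓
❓❓❓❓❓❓❓❓❓❓❓❓

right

❓⬛⬛⬛⬛⬛⬛⬛❓❓❓❓
❓⬛⬛⬛⬛⬛⬛⬛❓❓❓❓
❓⬛⬛⬜⬜⬜⬜⬜❓❓❓❓
❓⬛⬛⬜⬜⬜⬜⬜❓❓❓❓
❓⬛⬛⬜⬜⬜⬜⬜⬜❓❓❓
❓⬛⬛⬜⬜⬜⬜⬜⬜❓❓❓
❓⬛⬛⬜⬜⬜🔴⬜⬜❓❓❓
❓⬛⬛⬛⬛⬛⬛⬛⬛❓❓❓
❓⬛⬛⬛⬛⬛⬛⬛⬛❓❓❓
❓❓❓❓❓❓❓❓❓❓❓❓
❓❓❓❓❓❓❓❓❓❓❓❓
❓❓❓❓❓❓❓❓❓❓❓❓

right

⬛⬛⬛⬛⬛⬛⬛❓❓❓❓❓
⬛⬛⬛⬛⬛⬛⬛❓❓❓❓❓
⬛⬛⬜⬜⬜⬜⬜❓❓❓❓❓
⬛⬛⬜⬜⬜⬜⬜❓❓❓❓❓
⬛⬛⬜⬜⬜⬜⬜⬜⬜❓❓❓
⬛⬛⬜⬜⬜⬜⬜⬜⬛❓❓❓
⬛⬛⬜⬜⬜⬜🔴⬜⬛❓❓❓
⬛⬛⬛⬛⬛⬛⬛⬛⬛❓❓❓
⬛⬛⬛⬛⬛⬛⬛⬛⬛❓❓❓
❓❓❓❓❓❓❓❓❓❓❓❓
❓❓❓❓❓❓❓❓❓❓❓❓
❓❓❓❓❓❓❓❓❓❓❓❓

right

⬛⬛⬛⬛⬛⬛❓❓❓❓❓❓
⬛⬛⬛⬛⬛⬛❓❓❓❓❓❓
⬛⬜⬜⬜⬜⬜❓❓❓❓❓❓
⬛⬜⬜⬜⬜⬜❓❓❓❓❓❓
⬛⬜⬜⬜⬜⬜⬜⬜⬜❓❓❓
⬛⬜⬜⬜⬜⬜⬜⬛⬛❓❓❓
⬛⬜⬜⬜⬜⬜🔴⬛⬛❓❓❓
⬛⬛⬛⬛⬛⬛⬛⬛⬛❓❓❓
⬛⬛⬛⬛⬛⬛⬛⬛⬛❓❓❓
❓❓❓❓❓❓❓❓❓❓❓❓
❓❓❓❓❓❓❓❓❓❓❓❓
❓❓❓❓❓❓❓❓❓❓❓❓

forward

❓❓❓❓❓❓❓❓❓❓❓❓
⬛⬛⬛⬛⬛⬛❓❓❓❓❓❓
⬛⬛⬛⬛⬛⬛❓❓❓❓❓❓
⬛⬜⬜⬜⬜⬜❓❓❓❓❓❓
⬛⬜⬜⬜⬜⬜⬜⬛⬜❓❓❓
⬛⬜⬜⬜⬜⬜⬜⬜⬜❓❓❓
⬛⬜⬜⬜⬜⬜🔴⬛⬛❓❓❓
⬛⬜⬜⬜⬜⬜⬜⬛⬛❓❓❓
⬛⬛⬛⬛⬛⬛⬛⬛⬛❓❓❓
⬛⬛⬛⬛⬛⬛⬛⬛⬛❓❓❓
❓❓❓❓❓❓❓❓❓❓❓❓
❓❓❓❓❓❓❓❓❓❓❓❓

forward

❓❓❓❓❓❓❓❓❓❓❓❓
❓❓❓❓❓❓❓❓❓❓❓❓
⬛⬛⬛⬛⬛⬛❓❓❓❓❓❓
⬛⬛⬛⬛⬛⬛❓❓❓❓❓❓
⬛⬜⬜⬜⬜⬜⬜⬛⬜❓❓❓
⬛⬜⬜⬜⬜⬜⬜⬛⬜❓❓❓
⬛⬜⬜⬜⬜⬜🔴⬜⬜❓❓❓
⬛⬜⬜⬜⬜⬜⬜⬛⬛❓❓❓
⬛⬜⬜⬜⬜⬜⬜⬛⬛❓❓❓
⬛⬛⬛⬛⬛⬛⬛⬛⬛❓❓❓
⬛⬛⬛⬛⬛⬛⬛⬛⬛❓❓❓
❓❓❓❓❓❓❓❓❓❓❓❓

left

❓❓❓❓❓❓❓❓❓❓❓❓
❓❓❓❓❓❓❓❓❓❓❓❓
⬛⬛⬛⬛⬛⬛⬛❓❓❓❓❓
⬛⬛⬛⬛⬛⬛⬛❓❓❓❓❓
⬛⬛⬜⬜⬜⬜⬜⬜⬛⬜❓❓
⬛⬛⬜⬜⬜⬜⬜⬜⬛⬜❓❓
⬛⬛⬜⬜⬜⬜🔴⬜⬜⬜❓❓
⬛⬛⬜⬜⬜⬜⬜⬜⬛⬛❓❓
⬛⬛⬜⬜⬜⬜⬜⬜⬛⬛❓❓
⬛⬛⬛⬛⬛⬛⬛⬛⬛⬛❓❓
⬛⬛⬛⬛⬛⬛⬛⬛⬛⬛❓❓
❓❓❓❓❓❓❓❓❓❓❓❓

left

❓❓❓❓❓❓❓❓❓❓❓❓
❓❓❓❓❓❓❓❓❓❓❓❓
❓⬛⬛⬛⬛⬛⬛⬛❓❓❓❓
❓⬛⬛⬛⬛⬛⬛⬛❓❓❓❓
❓⬛⬛⬜⬜⬜⬜⬜⬜⬛⬜❓
❓⬛⬛⬜⬜⬜⬜⬜⬜⬛⬜❓
❓⬛⬛⬜⬜⬜🔴⬜⬜⬜⬜❓
❓⬛⬛⬜⬜⬜⬜⬜⬜⬛⬛❓
❓⬛⬛⬜⬜⬜⬜⬜⬜⬛⬛❓
❓⬛⬛⬛⬛⬛⬛⬛⬛⬛⬛❓
❓⬛⬛⬛⬛⬛⬛⬛⬛⬛⬛❓
❓❓❓❓❓❓❓❓❓❓❓❓

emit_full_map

⬛⬛⬛⬛⬛⬛⬛❓❓❓
⬛⬛⬛⬛⬛⬛⬛❓❓❓
⬛⬛⬜⬜⬜⬜⬜⬜⬛⬜
⬛⬛⬜⬜⬜⬜⬜⬜⬛⬜
⬛⬛⬜⬜⬜🔴⬜⬜⬜⬜
⬛⬛⬜⬜⬜⬜⬜⬜⬛⬛
⬛⬛⬜⬜⬜⬜⬜⬜⬛⬛
⬛⬛⬛⬛⬛⬛⬛⬛⬛⬛
⬛⬛⬛⬛⬛⬛⬛⬛⬛⬛

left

❓❓❓❓❓❓❓❓❓❓❓❓
❓❓❓❓❓❓❓❓❓❓❓❓
❓❓⬛⬛⬛⬛⬛⬛⬛❓❓❓
❓❓⬛⬛⬛⬛⬛⬛⬛❓❓❓
❓❓⬛⬛⬜⬜⬜⬜⬜⬜⬛⬜
❓❓⬛⬛⬜⬜⬜⬜⬜⬜⬛⬜
❓❓⬛⬛⬜⬜🔴⬜⬜⬜⬜⬜
❓❓⬛⬛⬜⬜⬜⬜⬜⬜⬛⬛
❓❓⬛⬛⬜⬜⬜⬜⬜⬜⬛⬛
❓❓⬛⬛⬛⬛⬛⬛⬛⬛⬛⬛
❓❓⬛⬛⬛⬛⬛⬛⬛⬛⬛⬛
❓❓❓❓❓❓❓❓❓❓❓❓

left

❓❓❓❓❓❓❓❓❓❓❓❓
❓❓❓❓❓❓❓❓❓❓❓❓
❓❓❓⬛⬛⬛⬛⬛⬛⬛❓❓
❓❓❓⬛⬛⬛⬛⬛⬛⬛❓❓
❓❓❓⬛⬛⬜⬜⬜⬜⬜⬜⬛
❓❓❓⬛⬛⬜⬜⬜⬜⬜⬜⬛
❓❓❓⬛⬛⬜🔴⬜⬜⬜⬜⬜
❓❓❓⬛⬛⬜⬜⬜⬜⬜⬜⬛
❓❓❓⬛⬛⬜⬜⬜⬜⬜⬜⬛
❓❓❓⬛⬛⬛⬛⬛⬛⬛⬛⬛
❓❓❓⬛⬛⬛⬛⬛⬛⬛⬛⬛
❓❓❓❓❓❓❓❓❓❓❓❓

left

❓❓❓❓❓❓❓❓❓❓❓❓
❓❓❓❓❓❓❓❓❓❓❓❓
❓❓❓❓⬛⬛⬛⬛⬛⬛⬛❓
❓❓❓❓⬛⬛⬛⬛⬛⬛⬛❓
❓❓❓❓⬛⬛⬜⬜⬜⬜⬜⬜
❓❓❓❓⬛⬛⬜⬜⬜⬜⬜⬜
❓❓❓❓⬛⬛🔴⬜⬜⬜⬜⬜
❓❓❓❓⬛⬛⬜⬜⬜⬜⬜⬜
❓❓❓❓⬛⬛⬜⬜⬜⬜⬜⬜
❓❓❓❓⬛⬛⬛⬛⬛⬛⬛⬛
❓❓❓❓⬛⬛⬛⬛⬛⬛⬛⬛
❓❓❓❓❓❓❓❓❓❓❓❓

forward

⬛⬛⬛⬛⬛⬛⬛⬛⬛⬛⬛⬛
❓❓❓❓❓❓❓❓❓❓❓❓
❓❓❓❓❓❓❓❓❓❓❓❓
❓❓❓❓⬛⬛⬛⬛⬛⬛⬛❓
❓❓❓❓⬛⬛⬛⬛⬛⬛⬛❓
❓❓❓❓⬛⬛⬜⬜⬜⬜⬜⬜
❓❓❓❓⬛⬛🔴⬜⬜⬜⬜⬜
❓❓❓❓⬛⬛⬜⬜⬜⬜⬜⬜
❓❓❓❓⬛⬛⬜⬜⬜⬜⬜⬜
❓❓❓❓⬛⬛⬜⬜⬜⬜⬜⬜
❓❓❓❓⬛⬛⬛⬛⬛⬛⬛⬛
❓❓❓❓⬛⬛⬛⬛⬛⬛⬛⬛

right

⬛⬛⬛⬛⬛⬛⬛⬛⬛⬛⬛⬛
❓❓❓❓❓❓❓❓❓❓❓❓
❓❓❓❓❓❓❓❓❓❓❓❓
❓❓❓⬛⬛⬛⬛⬛⬛⬛❓❓
❓❓❓⬛⬛⬛⬛⬛⬛⬛❓❓
❓❓❓⬛⬛⬜⬜⬜⬜⬜⬜⬛
❓❓❓⬛⬛⬜🔴⬜⬜⬜⬜⬛
❓❓❓⬛⬛⬜⬜⬜⬜⬜⬜⬜
❓❓❓⬛⬛⬜⬜⬜⬜⬜⬜⬛
❓❓❓⬛⬛⬜⬜⬜⬜⬜⬜⬛
❓❓❓⬛⬛⬛⬛⬛⬛⬛⬛⬛
❓❓❓⬛⬛⬛⬛⬛⬛⬛⬛⬛

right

⬛⬛⬛⬛⬛⬛⬛⬛⬛⬛⬛⬛
❓❓❓❓❓❓❓❓❓❓❓❓
❓❓❓❓❓❓❓❓❓❓❓❓
❓❓⬛⬛⬛⬛⬛⬛⬛❓❓❓
❓❓⬛⬛⬛⬛⬛⬛⬛❓❓❓
❓❓⬛⬛⬜⬜⬜⬜⬜⬜⬛⬜
❓❓⬛⬛⬜⬜🔴⬜⬜⬜⬛⬜
❓❓⬛⬛⬜⬜⬜⬜⬜⬜⬜⬜
❓❓⬛⬛⬜⬜⬜⬜⬜⬜⬛⬛
❓❓⬛⬛⬜⬜⬜⬜⬜⬜⬛⬛
❓❓⬛⬛⬛⬛⬛⬛⬛⬛⬛⬛
❓❓⬛⬛⬛⬛⬛⬛⬛⬛⬛⬛

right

⬛⬛⬛⬛⬛⬛⬛⬛⬛⬛⬛⬛
❓❓❓❓❓❓❓❓❓❓❓❓
❓❓❓❓❓❓❓❓❓❓❓❓
❓⬛⬛⬛⬛⬛⬛⬛❓❓❓❓
❓⬛⬛⬛⬛⬛⬛⬛⬛❓❓❓
❓⬛⬛⬜⬜⬜⬜⬜⬜⬛⬜❓
❓⬛⬛⬜⬜⬜🔴⬜⬜⬛⬜❓
❓⬛⬛⬜⬜⬜⬜⬜⬜⬜⬜❓
❓⬛⬛⬜⬜⬜⬜⬜⬜⬛⬛❓
❓⬛⬛⬜⬜⬜⬜⬜⬜⬛⬛❓
❓⬛⬛⬛⬛⬛⬛⬛⬛⬛⬛❓
❓⬛⬛⬛⬛⬛⬛⬛⬛⬛⬛❓

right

⬛⬛⬛⬛⬛⬛⬛⬛⬛⬛⬛⬛
❓❓❓❓❓❓❓❓❓❓❓❓
❓❓❓❓❓❓❓❓❓❓❓❓
⬛⬛⬛⬛⬛⬛⬛❓❓❓❓❓
⬛⬛⬛⬛⬛⬛⬛⬛⬛❓❓❓
⬛⬛⬜⬜⬜⬜⬜⬜⬛⬜❓❓
⬛⬛⬜⬜⬜⬜🔴⬜⬛⬜❓❓
⬛⬛⬜⬜⬜⬜⬜⬜⬜⬜❓❓
⬛⬛⬜⬜⬜⬜⬜⬜⬛⬛❓❓
⬛⬛⬜⬜⬜⬜⬜⬜⬛⬛❓❓
⬛⬛⬛⬛⬛⬛⬛⬛⬛⬛❓❓
⬛⬛⬛⬛⬛⬛⬛⬛⬛⬛❓❓

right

⬛⬛⬛⬛⬛⬛⬛⬛⬛⬛⬛⬛
❓❓❓❓❓❓❓❓❓❓❓❓
❓❓❓❓❓❓❓❓❓❓❓❓
⬛⬛⬛⬛⬛⬛❓❓❓❓❓❓
⬛⬛⬛⬛⬛⬛⬛⬛⬛❓❓❓
⬛⬜⬜⬜⬜⬜⬜⬛⬜❓❓❓
⬛⬜⬜⬜⬜⬜🔴⬛⬜❓❓❓
⬛⬜⬜⬜⬜⬜⬜⬜⬜❓❓❓
⬛⬜⬜⬜⬜⬜⬜⬛⬛❓❓❓
⬛⬜⬜⬜⬜⬜⬜⬛⬛❓❓❓
⬛⬛⬛⬛⬛⬛⬛⬛⬛❓❓❓
⬛⬛⬛⬛⬛⬛⬛⬛⬛❓❓❓

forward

⬛⬛⬛⬛⬛⬛⬛⬛⬛⬛⬛⬛
⬛⬛⬛⬛⬛⬛⬛⬛⬛⬛⬛⬛
❓❓❓❓❓❓❓❓❓❓❓❓
❓❓❓❓❓❓❓❓❓❓❓❓
⬛⬛⬛⬛⬛⬛⬛⬛⬛❓❓❓
⬛⬛⬛⬛⬛⬛⬛⬛⬛❓❓❓
⬛⬜⬜⬜⬜⬜🔴⬛⬜❓❓❓
⬛⬜⬜⬜⬜⬜⬜⬛⬜❓❓❓
⬛⬜⬜⬜⬜⬜⬜⬜⬜❓❓❓
⬛⬜⬜⬜⬜⬜⬜⬛⬛❓❓❓
⬛⬜⬜⬜⬜⬜⬜⬛⬛❓❓❓
⬛⬛⬛⬛⬛⬛⬛⬛⬛❓❓❓

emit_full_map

⬛⬛⬛⬛⬛⬛⬛⬛⬛⬛
⬛⬛⬛⬛⬛⬛⬛⬛⬛⬛
⬛⬛⬜⬜⬜⬜⬜🔴⬛⬜
⬛⬛⬜⬜⬜⬜⬜⬜⬛⬜
⬛⬛⬜⬜⬜⬜⬜⬜⬜⬜
⬛⬛⬜⬜⬜⬜⬜⬜⬛⬛
⬛⬛⬜⬜⬜⬜⬜⬜⬛⬛
⬛⬛⬛⬛⬛⬛⬛⬛⬛⬛
⬛⬛⬛⬛⬛⬛⬛⬛⬛⬛


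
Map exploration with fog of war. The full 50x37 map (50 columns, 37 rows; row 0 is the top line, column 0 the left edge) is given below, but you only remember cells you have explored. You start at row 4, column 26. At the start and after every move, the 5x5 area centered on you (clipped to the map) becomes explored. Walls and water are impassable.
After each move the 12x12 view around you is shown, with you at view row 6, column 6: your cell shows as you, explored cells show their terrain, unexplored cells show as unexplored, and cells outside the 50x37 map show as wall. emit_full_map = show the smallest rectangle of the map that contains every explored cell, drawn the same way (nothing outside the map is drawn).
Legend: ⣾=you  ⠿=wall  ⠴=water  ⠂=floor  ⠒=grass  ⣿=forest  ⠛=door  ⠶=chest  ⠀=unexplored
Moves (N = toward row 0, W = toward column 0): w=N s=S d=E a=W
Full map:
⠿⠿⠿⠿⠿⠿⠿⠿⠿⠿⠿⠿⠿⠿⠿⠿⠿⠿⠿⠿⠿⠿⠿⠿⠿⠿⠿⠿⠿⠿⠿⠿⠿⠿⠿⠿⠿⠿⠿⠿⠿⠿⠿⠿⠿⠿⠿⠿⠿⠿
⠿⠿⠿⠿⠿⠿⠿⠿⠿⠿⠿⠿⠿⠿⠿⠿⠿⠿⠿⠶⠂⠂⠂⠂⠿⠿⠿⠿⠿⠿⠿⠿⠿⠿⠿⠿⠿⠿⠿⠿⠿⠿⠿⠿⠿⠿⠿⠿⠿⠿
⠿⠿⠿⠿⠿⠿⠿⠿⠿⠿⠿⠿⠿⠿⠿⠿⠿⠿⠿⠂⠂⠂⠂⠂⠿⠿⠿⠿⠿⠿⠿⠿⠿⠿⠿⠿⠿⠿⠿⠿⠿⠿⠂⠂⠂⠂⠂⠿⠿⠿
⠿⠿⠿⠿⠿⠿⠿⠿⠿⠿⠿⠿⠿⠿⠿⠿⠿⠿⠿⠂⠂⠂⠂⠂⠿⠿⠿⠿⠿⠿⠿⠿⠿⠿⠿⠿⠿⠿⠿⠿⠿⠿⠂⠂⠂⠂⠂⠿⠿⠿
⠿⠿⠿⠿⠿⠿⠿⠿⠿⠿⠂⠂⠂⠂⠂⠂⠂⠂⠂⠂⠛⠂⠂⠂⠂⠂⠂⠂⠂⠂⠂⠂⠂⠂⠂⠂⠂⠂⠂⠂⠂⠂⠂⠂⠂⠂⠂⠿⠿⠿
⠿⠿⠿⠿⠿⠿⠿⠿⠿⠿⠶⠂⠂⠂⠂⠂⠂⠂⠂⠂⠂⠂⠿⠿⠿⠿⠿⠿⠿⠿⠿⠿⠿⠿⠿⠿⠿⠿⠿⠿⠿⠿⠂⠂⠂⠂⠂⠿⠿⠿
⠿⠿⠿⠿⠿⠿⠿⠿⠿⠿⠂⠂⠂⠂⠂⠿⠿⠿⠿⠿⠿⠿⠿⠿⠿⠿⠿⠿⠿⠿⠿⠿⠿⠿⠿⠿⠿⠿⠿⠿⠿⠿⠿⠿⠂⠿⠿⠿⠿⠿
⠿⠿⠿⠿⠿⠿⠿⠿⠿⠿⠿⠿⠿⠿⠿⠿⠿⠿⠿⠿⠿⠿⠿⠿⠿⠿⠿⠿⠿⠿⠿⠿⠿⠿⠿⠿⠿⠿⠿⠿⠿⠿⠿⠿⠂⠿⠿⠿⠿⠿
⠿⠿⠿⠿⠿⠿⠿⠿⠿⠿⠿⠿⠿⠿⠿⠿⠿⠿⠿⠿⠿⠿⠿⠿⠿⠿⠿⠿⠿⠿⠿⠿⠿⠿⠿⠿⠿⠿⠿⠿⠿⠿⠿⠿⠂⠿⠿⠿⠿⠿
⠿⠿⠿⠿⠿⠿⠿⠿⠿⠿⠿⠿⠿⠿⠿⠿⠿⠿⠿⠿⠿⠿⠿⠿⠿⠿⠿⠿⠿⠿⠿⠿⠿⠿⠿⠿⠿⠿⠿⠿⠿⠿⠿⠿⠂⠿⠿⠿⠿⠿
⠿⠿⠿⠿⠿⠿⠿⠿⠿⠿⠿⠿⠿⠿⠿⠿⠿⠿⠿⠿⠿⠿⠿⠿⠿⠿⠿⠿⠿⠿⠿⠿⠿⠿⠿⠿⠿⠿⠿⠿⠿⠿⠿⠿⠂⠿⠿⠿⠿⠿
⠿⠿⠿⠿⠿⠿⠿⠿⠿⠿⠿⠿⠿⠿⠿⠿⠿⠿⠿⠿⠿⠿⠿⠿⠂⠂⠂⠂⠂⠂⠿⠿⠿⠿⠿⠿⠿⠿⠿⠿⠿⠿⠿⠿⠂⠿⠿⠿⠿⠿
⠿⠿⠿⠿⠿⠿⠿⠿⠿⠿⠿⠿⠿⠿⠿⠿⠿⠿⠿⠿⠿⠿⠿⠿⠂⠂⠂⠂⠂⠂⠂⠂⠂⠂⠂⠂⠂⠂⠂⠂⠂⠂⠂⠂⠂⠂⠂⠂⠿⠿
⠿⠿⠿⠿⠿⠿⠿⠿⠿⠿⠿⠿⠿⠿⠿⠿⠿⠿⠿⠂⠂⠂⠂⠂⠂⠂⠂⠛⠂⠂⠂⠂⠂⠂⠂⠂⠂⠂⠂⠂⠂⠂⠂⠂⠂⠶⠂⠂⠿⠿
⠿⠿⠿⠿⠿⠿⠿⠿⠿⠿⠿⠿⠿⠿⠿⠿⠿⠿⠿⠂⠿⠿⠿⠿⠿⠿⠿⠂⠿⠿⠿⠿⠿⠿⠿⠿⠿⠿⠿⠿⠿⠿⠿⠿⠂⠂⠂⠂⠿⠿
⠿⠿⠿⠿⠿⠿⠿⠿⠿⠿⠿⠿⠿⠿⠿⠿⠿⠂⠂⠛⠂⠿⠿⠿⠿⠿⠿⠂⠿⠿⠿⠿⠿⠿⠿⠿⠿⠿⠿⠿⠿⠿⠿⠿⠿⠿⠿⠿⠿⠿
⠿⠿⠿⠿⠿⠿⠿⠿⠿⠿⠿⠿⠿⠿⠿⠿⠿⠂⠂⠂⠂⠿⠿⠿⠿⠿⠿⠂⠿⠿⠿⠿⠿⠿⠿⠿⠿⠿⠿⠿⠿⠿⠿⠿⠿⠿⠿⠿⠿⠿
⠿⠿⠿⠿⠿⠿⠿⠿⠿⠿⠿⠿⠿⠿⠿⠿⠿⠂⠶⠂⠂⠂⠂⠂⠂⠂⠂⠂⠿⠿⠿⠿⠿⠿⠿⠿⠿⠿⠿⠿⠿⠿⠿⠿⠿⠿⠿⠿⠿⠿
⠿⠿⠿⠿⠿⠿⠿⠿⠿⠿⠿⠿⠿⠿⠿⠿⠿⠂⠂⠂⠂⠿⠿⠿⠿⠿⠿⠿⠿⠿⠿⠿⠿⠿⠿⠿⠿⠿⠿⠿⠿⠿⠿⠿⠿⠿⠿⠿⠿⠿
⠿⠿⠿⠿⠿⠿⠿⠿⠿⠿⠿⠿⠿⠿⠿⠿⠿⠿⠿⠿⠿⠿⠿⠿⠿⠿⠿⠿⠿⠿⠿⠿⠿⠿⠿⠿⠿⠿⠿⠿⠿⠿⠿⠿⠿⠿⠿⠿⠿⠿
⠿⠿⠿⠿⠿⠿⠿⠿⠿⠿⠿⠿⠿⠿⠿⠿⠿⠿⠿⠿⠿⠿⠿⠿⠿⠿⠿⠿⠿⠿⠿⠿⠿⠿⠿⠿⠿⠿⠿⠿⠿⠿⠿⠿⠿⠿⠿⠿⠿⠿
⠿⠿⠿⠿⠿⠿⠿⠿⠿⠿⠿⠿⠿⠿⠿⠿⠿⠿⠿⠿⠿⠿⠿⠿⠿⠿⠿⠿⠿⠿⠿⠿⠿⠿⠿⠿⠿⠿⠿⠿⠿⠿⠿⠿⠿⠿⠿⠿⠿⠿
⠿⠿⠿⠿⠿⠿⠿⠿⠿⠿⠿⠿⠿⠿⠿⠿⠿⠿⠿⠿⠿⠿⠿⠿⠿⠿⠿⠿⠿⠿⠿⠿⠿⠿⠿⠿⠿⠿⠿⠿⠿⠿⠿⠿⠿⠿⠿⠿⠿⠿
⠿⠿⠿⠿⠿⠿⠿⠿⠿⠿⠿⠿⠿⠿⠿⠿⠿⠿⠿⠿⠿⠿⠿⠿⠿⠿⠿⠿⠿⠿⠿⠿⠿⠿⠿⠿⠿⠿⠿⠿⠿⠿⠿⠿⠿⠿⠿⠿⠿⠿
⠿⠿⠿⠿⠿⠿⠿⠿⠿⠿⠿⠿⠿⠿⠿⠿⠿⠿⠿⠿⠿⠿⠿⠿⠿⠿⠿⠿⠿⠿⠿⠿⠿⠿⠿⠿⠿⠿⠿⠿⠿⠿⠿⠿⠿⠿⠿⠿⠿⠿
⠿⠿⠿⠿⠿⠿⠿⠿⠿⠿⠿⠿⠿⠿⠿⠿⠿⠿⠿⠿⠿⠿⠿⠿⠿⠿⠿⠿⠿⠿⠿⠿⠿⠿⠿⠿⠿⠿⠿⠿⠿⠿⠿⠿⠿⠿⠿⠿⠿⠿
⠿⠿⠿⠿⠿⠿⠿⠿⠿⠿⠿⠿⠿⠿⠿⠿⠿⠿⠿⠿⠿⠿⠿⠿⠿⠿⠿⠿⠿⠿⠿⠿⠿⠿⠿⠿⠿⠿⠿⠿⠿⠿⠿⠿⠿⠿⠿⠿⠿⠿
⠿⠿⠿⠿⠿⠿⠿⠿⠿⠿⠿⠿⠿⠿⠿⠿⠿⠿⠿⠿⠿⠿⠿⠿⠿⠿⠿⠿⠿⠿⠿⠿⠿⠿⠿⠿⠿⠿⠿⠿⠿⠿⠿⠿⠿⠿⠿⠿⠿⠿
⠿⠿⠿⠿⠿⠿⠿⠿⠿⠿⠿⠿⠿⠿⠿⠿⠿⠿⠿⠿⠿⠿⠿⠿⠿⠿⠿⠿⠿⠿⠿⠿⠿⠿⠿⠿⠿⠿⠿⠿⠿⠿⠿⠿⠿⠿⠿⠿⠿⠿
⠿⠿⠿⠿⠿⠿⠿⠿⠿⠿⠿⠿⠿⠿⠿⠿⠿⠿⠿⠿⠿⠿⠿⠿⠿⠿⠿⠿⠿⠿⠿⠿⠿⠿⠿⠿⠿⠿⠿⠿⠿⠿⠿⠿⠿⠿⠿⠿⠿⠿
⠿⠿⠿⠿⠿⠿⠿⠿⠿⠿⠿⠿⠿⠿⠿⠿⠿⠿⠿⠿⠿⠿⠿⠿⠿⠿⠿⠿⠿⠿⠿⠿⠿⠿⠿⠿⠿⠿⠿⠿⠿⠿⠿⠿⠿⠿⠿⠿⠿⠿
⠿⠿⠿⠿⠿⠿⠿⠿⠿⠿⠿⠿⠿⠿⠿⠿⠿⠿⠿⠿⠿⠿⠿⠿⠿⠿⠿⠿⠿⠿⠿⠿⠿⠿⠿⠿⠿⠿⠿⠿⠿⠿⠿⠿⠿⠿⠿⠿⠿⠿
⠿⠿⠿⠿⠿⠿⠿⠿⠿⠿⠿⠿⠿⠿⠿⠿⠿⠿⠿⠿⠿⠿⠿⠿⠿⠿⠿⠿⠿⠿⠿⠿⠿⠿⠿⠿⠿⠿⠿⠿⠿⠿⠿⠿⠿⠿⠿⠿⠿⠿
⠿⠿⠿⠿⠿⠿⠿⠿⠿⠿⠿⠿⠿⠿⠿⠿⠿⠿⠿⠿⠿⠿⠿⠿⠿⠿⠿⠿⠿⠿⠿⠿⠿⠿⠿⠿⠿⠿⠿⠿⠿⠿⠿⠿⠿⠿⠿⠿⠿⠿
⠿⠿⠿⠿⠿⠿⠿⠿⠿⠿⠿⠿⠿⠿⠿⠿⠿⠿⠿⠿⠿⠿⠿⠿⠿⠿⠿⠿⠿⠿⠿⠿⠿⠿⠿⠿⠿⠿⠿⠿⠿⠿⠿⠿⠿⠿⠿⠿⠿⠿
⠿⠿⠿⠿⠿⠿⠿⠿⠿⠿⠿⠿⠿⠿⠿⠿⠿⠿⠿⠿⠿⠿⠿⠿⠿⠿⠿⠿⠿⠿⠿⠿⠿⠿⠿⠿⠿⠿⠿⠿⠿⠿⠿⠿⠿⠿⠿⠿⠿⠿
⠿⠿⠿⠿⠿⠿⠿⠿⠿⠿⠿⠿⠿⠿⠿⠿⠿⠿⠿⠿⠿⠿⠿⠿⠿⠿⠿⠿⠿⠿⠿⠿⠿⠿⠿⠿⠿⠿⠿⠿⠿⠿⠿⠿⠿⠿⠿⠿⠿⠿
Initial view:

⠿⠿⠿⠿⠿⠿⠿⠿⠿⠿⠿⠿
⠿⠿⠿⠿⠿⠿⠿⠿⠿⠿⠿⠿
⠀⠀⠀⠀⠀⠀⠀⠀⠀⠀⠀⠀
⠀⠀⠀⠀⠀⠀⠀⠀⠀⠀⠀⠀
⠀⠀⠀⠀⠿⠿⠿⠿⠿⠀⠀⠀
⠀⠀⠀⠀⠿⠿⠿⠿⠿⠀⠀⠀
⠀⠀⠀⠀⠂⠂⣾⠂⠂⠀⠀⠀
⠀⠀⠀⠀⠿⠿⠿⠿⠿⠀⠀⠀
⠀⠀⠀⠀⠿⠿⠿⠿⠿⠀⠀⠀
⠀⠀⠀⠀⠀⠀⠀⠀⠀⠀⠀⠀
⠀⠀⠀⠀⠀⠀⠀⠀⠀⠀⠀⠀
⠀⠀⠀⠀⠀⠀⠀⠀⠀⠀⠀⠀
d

⠿⠿⠿⠿⠿⠿⠿⠿⠿⠿⠿⠿
⠿⠿⠿⠿⠿⠿⠿⠿⠿⠿⠿⠿
⠀⠀⠀⠀⠀⠀⠀⠀⠀⠀⠀⠀
⠀⠀⠀⠀⠀⠀⠀⠀⠀⠀⠀⠀
⠀⠀⠀⠿⠿⠿⠿⠿⠿⠀⠀⠀
⠀⠀⠀⠿⠿⠿⠿⠿⠿⠀⠀⠀
⠀⠀⠀⠂⠂⠂⣾⠂⠂⠀⠀⠀
⠀⠀⠀⠿⠿⠿⠿⠿⠿⠀⠀⠀
⠀⠀⠀⠿⠿⠿⠿⠿⠿⠀⠀⠀
⠀⠀⠀⠀⠀⠀⠀⠀⠀⠀⠀⠀
⠀⠀⠀⠀⠀⠀⠀⠀⠀⠀⠀⠀
⠀⠀⠀⠀⠀⠀⠀⠀⠀⠀⠀⠀

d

⠿⠿⠿⠿⠿⠿⠿⠿⠿⠿⠿⠿
⠿⠿⠿⠿⠿⠿⠿⠿⠿⠿⠿⠿
⠀⠀⠀⠀⠀⠀⠀⠀⠀⠀⠀⠀
⠀⠀⠀⠀⠀⠀⠀⠀⠀⠀⠀⠀
⠀⠀⠿⠿⠿⠿⠿⠿⠿⠀⠀⠀
⠀⠀⠿⠿⠿⠿⠿⠿⠿⠀⠀⠀
⠀⠀⠂⠂⠂⠂⣾⠂⠂⠀⠀⠀
⠀⠀⠿⠿⠿⠿⠿⠿⠿⠀⠀⠀
⠀⠀⠿⠿⠿⠿⠿⠿⠿⠀⠀⠀
⠀⠀⠀⠀⠀⠀⠀⠀⠀⠀⠀⠀
⠀⠀⠀⠀⠀⠀⠀⠀⠀⠀⠀⠀
⠀⠀⠀⠀⠀⠀⠀⠀⠀⠀⠀⠀

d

⠿⠿⠿⠿⠿⠿⠿⠿⠿⠿⠿⠿
⠿⠿⠿⠿⠿⠿⠿⠿⠿⠿⠿⠿
⠀⠀⠀⠀⠀⠀⠀⠀⠀⠀⠀⠀
⠀⠀⠀⠀⠀⠀⠀⠀⠀⠀⠀⠀
⠀⠿⠿⠿⠿⠿⠿⠿⠿⠀⠀⠀
⠀⠿⠿⠿⠿⠿⠿⠿⠿⠀⠀⠀
⠀⠂⠂⠂⠂⠂⣾⠂⠂⠀⠀⠀
⠀⠿⠿⠿⠿⠿⠿⠿⠿⠀⠀⠀
⠀⠿⠿⠿⠿⠿⠿⠿⠿⠀⠀⠀
⠀⠀⠀⠀⠀⠀⠀⠀⠀⠀⠀⠀
⠀⠀⠀⠀⠀⠀⠀⠀⠀⠀⠀⠀
⠀⠀⠀⠀⠀⠀⠀⠀⠀⠀⠀⠀

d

⠿⠿⠿⠿⠿⠿⠿⠿⠿⠿⠿⠿
⠿⠿⠿⠿⠿⠿⠿⠿⠿⠿⠿⠿
⠀⠀⠀⠀⠀⠀⠀⠀⠀⠀⠀⠀
⠀⠀⠀⠀⠀⠀⠀⠀⠀⠀⠀⠀
⠿⠿⠿⠿⠿⠿⠿⠿⠿⠀⠀⠀
⠿⠿⠿⠿⠿⠿⠿⠿⠿⠀⠀⠀
⠂⠂⠂⠂⠂⠂⣾⠂⠂⠀⠀⠀
⠿⠿⠿⠿⠿⠿⠿⠿⠿⠀⠀⠀
⠿⠿⠿⠿⠿⠿⠿⠿⠿⠀⠀⠀
⠀⠀⠀⠀⠀⠀⠀⠀⠀⠀⠀⠀
⠀⠀⠀⠀⠀⠀⠀⠀⠀⠀⠀⠀
⠀⠀⠀⠀⠀⠀⠀⠀⠀⠀⠀⠀

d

⠿⠿⠿⠿⠿⠿⠿⠿⠿⠿⠿⠿
⠿⠿⠿⠿⠿⠿⠿⠿⠿⠿⠿⠿
⠀⠀⠀⠀⠀⠀⠀⠀⠀⠀⠀⠀
⠀⠀⠀⠀⠀⠀⠀⠀⠀⠀⠀⠀
⠿⠿⠿⠿⠿⠿⠿⠿⠿⠀⠀⠀
⠿⠿⠿⠿⠿⠿⠿⠿⠿⠀⠀⠀
⠂⠂⠂⠂⠂⠂⣾⠂⠂⠀⠀⠀
⠿⠿⠿⠿⠿⠿⠿⠿⠿⠀⠀⠀
⠿⠿⠿⠿⠿⠿⠿⠿⠿⠀⠀⠀
⠀⠀⠀⠀⠀⠀⠀⠀⠀⠀⠀⠀
⠀⠀⠀⠀⠀⠀⠀⠀⠀⠀⠀⠀
⠀⠀⠀⠀⠀⠀⠀⠀⠀⠀⠀⠀

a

⠿⠿⠿⠿⠿⠿⠿⠿⠿⠿⠿⠿
⠿⠿⠿⠿⠿⠿⠿⠿⠿⠿⠿⠿
⠀⠀⠀⠀⠀⠀⠀⠀⠀⠀⠀⠀
⠀⠀⠀⠀⠀⠀⠀⠀⠀⠀⠀⠀
⠿⠿⠿⠿⠿⠿⠿⠿⠿⠿⠀⠀
⠿⠿⠿⠿⠿⠿⠿⠿⠿⠿⠀⠀
⠂⠂⠂⠂⠂⠂⣾⠂⠂⠂⠀⠀
⠿⠿⠿⠿⠿⠿⠿⠿⠿⠿⠀⠀
⠿⠿⠿⠿⠿⠿⠿⠿⠿⠿⠀⠀
⠀⠀⠀⠀⠀⠀⠀⠀⠀⠀⠀⠀
⠀⠀⠀⠀⠀⠀⠀⠀⠀⠀⠀⠀
⠀⠀⠀⠀⠀⠀⠀⠀⠀⠀⠀⠀

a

⠿⠿⠿⠿⠿⠿⠿⠿⠿⠿⠿⠿
⠿⠿⠿⠿⠿⠿⠿⠿⠿⠿⠿⠿
⠀⠀⠀⠀⠀⠀⠀⠀⠀⠀⠀⠀
⠀⠀⠀⠀⠀⠀⠀⠀⠀⠀⠀⠀
⠀⠿⠿⠿⠿⠿⠿⠿⠿⠿⠿⠀
⠀⠿⠿⠿⠿⠿⠿⠿⠿⠿⠿⠀
⠀⠂⠂⠂⠂⠂⣾⠂⠂⠂⠂⠀
⠀⠿⠿⠿⠿⠿⠿⠿⠿⠿⠿⠀
⠀⠿⠿⠿⠿⠿⠿⠿⠿⠿⠿⠀
⠀⠀⠀⠀⠀⠀⠀⠀⠀⠀⠀⠀
⠀⠀⠀⠀⠀⠀⠀⠀⠀⠀⠀⠀
⠀⠀⠀⠀⠀⠀⠀⠀⠀⠀⠀⠀

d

⠿⠿⠿⠿⠿⠿⠿⠿⠿⠿⠿⠿
⠿⠿⠿⠿⠿⠿⠿⠿⠿⠿⠿⠿
⠀⠀⠀⠀⠀⠀⠀⠀⠀⠀⠀⠀
⠀⠀⠀⠀⠀⠀⠀⠀⠀⠀⠀⠀
⠿⠿⠿⠿⠿⠿⠿⠿⠿⠿⠀⠀
⠿⠿⠿⠿⠿⠿⠿⠿⠿⠿⠀⠀
⠂⠂⠂⠂⠂⠂⣾⠂⠂⠂⠀⠀
⠿⠿⠿⠿⠿⠿⠿⠿⠿⠿⠀⠀
⠿⠿⠿⠿⠿⠿⠿⠿⠿⠿⠀⠀
⠀⠀⠀⠀⠀⠀⠀⠀⠀⠀⠀⠀
⠀⠀⠀⠀⠀⠀⠀⠀⠀⠀⠀⠀
⠀⠀⠀⠀⠀⠀⠀⠀⠀⠀⠀⠀

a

⠿⠿⠿⠿⠿⠿⠿⠿⠿⠿⠿⠿
⠿⠿⠿⠿⠿⠿⠿⠿⠿⠿⠿⠿
⠀⠀⠀⠀⠀⠀⠀⠀⠀⠀⠀⠀
⠀⠀⠀⠀⠀⠀⠀⠀⠀⠀⠀⠀
⠀⠿⠿⠿⠿⠿⠿⠿⠿⠿⠿⠀
⠀⠿⠿⠿⠿⠿⠿⠿⠿⠿⠿⠀
⠀⠂⠂⠂⠂⠂⣾⠂⠂⠂⠂⠀
⠀⠿⠿⠿⠿⠿⠿⠿⠿⠿⠿⠀
⠀⠿⠿⠿⠿⠿⠿⠿⠿⠿⠿⠀
⠀⠀⠀⠀⠀⠀⠀⠀⠀⠀⠀⠀
⠀⠀⠀⠀⠀⠀⠀⠀⠀⠀⠀⠀
⠀⠀⠀⠀⠀⠀⠀⠀⠀⠀⠀⠀

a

⠿⠿⠿⠿⠿⠿⠿⠿⠿⠿⠿⠿
⠿⠿⠿⠿⠿⠿⠿⠿⠿⠿⠿⠿
⠀⠀⠀⠀⠀⠀⠀⠀⠀⠀⠀⠀
⠀⠀⠀⠀⠀⠀⠀⠀⠀⠀⠀⠀
⠀⠀⠿⠿⠿⠿⠿⠿⠿⠿⠿⠿
⠀⠀⠿⠿⠿⠿⠿⠿⠿⠿⠿⠿
⠀⠀⠂⠂⠂⠂⣾⠂⠂⠂⠂⠂
⠀⠀⠿⠿⠿⠿⠿⠿⠿⠿⠿⠿
⠀⠀⠿⠿⠿⠿⠿⠿⠿⠿⠿⠿
⠀⠀⠀⠀⠀⠀⠀⠀⠀⠀⠀⠀
⠀⠀⠀⠀⠀⠀⠀⠀⠀⠀⠀⠀
⠀⠀⠀⠀⠀⠀⠀⠀⠀⠀⠀⠀


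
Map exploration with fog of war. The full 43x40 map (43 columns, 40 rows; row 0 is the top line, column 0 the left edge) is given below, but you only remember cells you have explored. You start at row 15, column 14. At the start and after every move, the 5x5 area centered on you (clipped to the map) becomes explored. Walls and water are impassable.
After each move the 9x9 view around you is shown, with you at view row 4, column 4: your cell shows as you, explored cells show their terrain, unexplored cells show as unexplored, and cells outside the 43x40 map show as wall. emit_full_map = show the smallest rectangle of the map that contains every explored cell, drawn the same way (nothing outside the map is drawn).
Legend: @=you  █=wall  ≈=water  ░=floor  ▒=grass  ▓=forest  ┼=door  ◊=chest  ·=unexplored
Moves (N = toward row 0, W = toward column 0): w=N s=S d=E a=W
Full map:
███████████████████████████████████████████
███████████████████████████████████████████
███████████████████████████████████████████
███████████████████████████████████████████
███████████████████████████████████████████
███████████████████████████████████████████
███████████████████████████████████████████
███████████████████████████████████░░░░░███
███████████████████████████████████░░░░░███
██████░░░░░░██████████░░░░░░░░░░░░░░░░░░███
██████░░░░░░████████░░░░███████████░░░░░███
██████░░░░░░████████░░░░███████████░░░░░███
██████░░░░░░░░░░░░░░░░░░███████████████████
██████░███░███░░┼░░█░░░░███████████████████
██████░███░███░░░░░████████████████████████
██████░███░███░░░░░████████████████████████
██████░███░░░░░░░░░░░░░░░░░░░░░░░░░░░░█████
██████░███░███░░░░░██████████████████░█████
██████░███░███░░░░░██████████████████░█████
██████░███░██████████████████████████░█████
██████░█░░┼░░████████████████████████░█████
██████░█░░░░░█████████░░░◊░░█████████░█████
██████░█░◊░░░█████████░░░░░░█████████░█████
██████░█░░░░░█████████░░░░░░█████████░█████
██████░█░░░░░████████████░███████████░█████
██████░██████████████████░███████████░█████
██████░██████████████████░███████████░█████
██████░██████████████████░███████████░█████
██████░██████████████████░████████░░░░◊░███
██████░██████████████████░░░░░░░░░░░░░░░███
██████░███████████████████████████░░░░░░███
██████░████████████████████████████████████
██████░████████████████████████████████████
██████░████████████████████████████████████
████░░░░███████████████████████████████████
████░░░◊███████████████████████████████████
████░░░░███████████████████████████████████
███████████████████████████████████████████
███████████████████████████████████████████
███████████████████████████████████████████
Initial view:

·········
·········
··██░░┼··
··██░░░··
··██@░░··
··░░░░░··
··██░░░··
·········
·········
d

·········
·········
·██░░┼░··
·██░░░░··
·██░@░░··
·░░░░░░··
·██░░░░··
·········
·········

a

·········
·········
··██░░┼░·
··██░░░░·
··██@░░░·
··░░░░░░·
··██░░░░·
·········
·········

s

·········
··██░░┼░·
··██░░░░·
··██░░░░·
··░░@░░░·
··██░░░░·
··██░░░··
·········
·········

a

·········
···██░░┼░
··███░░░░
··███░░░░
··░░@░░░░
··███░░░░
··███░░░·
·········
·········

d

·········
··██░░┼░·
·███░░░░·
·███░░░░·
·░░░@░░░·
·███░░░░·
·███░░░··
·········
·········

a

·········
···██░░┼░
··███░░░░
··███░░░░
··░░@░░░░
··███░░░░
··███░░░·
·········
·········

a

·········
····██░░┼
··░███░░░
··░███░░░
··░░@░░░░
··░███░░░
··░███░░░
·········
·········

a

·········
·····██░░
··█░███░░
··█░███░░
··█░@░░░░
··█░███░░
··█░███░░
·········
·········

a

·········
······██░
··██░███░
··██░███░
··██@░░░░
··██░███░
··██░███░
·········
·········

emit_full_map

····██░░┼░
██░███░░░░
██░███░░░░
██@░░░░░░░
██░███░░░░
██░███░░░·

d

·········
·····██░░
·██░███░░
·██░███░░
·██░@░░░░
·██░███░░
·██░███░░
·········
·········

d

·········
····██░░┼
██░███░░░
██░███░░░
██░░@░░░░
██░███░░░
██░███░░░
·········
·········

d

·········
···██░░┼░
█░███░░░░
█░███░░░░
█░░░@░░░░
█░███░░░░
█░███░░░·
·········
·········

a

·········
····██░░┼
██░███░░░
██░███░░░
██░░@░░░░
██░███░░░
██░███░░░
·········
·········

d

·········
···██░░┼░
█░███░░░░
█░███░░░░
█░░░@░░░░
█░███░░░░
█░███░░░·
·········
·········
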